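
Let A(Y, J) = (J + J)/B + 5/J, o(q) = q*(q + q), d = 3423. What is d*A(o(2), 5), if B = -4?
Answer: -10269/2 ≈ -5134.5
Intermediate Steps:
o(q) = 2*q² (o(q) = q*(2*q) = 2*q²)
A(Y, J) = 5/J - J/2 (A(Y, J) = (J + J)/(-4) + 5/J = (2*J)*(-¼) + 5/J = -J/2 + 5/J = 5/J - J/2)
d*A(o(2), 5) = 3423*(5/5 - ½*5) = 3423*(5*(⅕) - 5/2) = 3423*(1 - 5/2) = 3423*(-3/2) = -10269/2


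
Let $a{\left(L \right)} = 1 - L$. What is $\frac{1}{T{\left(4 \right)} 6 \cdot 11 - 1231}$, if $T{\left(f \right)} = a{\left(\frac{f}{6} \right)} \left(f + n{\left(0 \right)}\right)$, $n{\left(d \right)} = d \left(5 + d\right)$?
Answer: $- \frac{1}{1143} \approx -0.00087489$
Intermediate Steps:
$T{\left(f \right)} = f \left(1 - \frac{f}{6}\right)$ ($T{\left(f \right)} = \left(1 - \frac{f}{6}\right) \left(f + 0 \left(5 + 0\right)\right) = \left(1 - f \frac{1}{6}\right) \left(f + 0 \cdot 5\right) = \left(1 - \frac{f}{6}\right) \left(f + 0\right) = \left(1 - \frac{f}{6}\right) f = f \left(1 - \frac{f}{6}\right)$)
$\frac{1}{T{\left(4 \right)} 6 \cdot 11 - 1231} = \frac{1}{\frac{1}{6} \cdot 4 \left(6 - 4\right) 6 \cdot 11 - 1231} = \frac{1}{\frac{1}{6} \cdot 4 \cdot 2 \cdot 6 \cdot 11 - 1231} = \frac{1}{\frac{4}{3} \cdot 6 \cdot 11 - 1231} = \frac{1}{8 \cdot 11 - 1231} = \frac{1}{88 - 1231} = \frac{1}{-1143} = - \frac{1}{1143}$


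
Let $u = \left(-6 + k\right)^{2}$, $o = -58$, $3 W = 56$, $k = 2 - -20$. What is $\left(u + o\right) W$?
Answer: $3696$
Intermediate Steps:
$k = 22$ ($k = 2 + 20 = 22$)
$W = \frac{56}{3}$ ($W = \frac{1}{3} \cdot 56 = \frac{56}{3} \approx 18.667$)
$u = 256$ ($u = \left(-6 + 22\right)^{2} = 16^{2} = 256$)
$\left(u + o\right) W = \left(256 - 58\right) \frac{56}{3} = 198 \cdot \frac{56}{3} = 3696$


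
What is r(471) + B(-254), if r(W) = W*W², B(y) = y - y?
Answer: 104487111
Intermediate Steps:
B(y) = 0
r(W) = W³
r(471) + B(-254) = 471³ + 0 = 104487111 + 0 = 104487111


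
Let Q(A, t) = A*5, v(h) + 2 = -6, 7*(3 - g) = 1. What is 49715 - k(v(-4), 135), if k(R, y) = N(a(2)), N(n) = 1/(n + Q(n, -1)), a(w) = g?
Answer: 5965793/120 ≈ 49715.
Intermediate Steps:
g = 20/7 (g = 3 - ⅐*1 = 3 - ⅐ = 20/7 ≈ 2.8571)
v(h) = -8 (v(h) = -2 - 6 = -8)
Q(A, t) = 5*A
a(w) = 20/7
N(n) = 1/(6*n) (N(n) = 1/(n + 5*n) = 1/(6*n))
k(R, y) = 7/120 (k(R, y) = 1/(6*(20/7)) = (⅙)*(7/20) = 7/120)
49715 - k(v(-4), 135) = 49715 - 1*7/120 = 49715 - 7/120 = 5965793/120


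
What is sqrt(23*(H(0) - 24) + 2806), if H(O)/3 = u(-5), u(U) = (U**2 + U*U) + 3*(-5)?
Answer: sqrt(4669) ≈ 68.330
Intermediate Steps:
u(U) = -15 + 2*U**2 (u(U) = (U**2 + U**2) - 15 = 2*U**2 - 15 = -15 + 2*U**2)
H(O) = 105 (H(O) = 3*(-15 + 2*(-5)**2) = 3*(-15 + 2*25) = 3*(-15 + 50) = 3*35 = 105)
sqrt(23*(H(0) - 24) + 2806) = sqrt(23*(105 - 24) + 2806) = sqrt(23*81 + 2806) = sqrt(1863 + 2806) = sqrt(4669)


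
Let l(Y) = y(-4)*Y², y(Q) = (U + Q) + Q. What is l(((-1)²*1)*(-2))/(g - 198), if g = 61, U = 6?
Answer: 8/137 ≈ 0.058394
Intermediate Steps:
y(Q) = 6 + 2*Q (y(Q) = (6 + Q) + Q = 6 + 2*Q)
l(Y) = -2*Y² (l(Y) = (6 + 2*(-4))*Y² = (6 - 8)*Y² = -2*Y²)
l(((-1)²*1)*(-2))/(g - 198) = (-2*(((-1)²*1)*(-2))²)/(61 - 198) = -2*((1*1)*(-2))²/(-137) = -2*(1*(-2))²*(-1/137) = -2*(-2)²*(-1/137) = -2*4*(-1/137) = -8*(-1/137) = 8/137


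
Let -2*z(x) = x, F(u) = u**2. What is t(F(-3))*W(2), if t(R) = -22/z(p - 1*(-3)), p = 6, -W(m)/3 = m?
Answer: -88/3 ≈ -29.333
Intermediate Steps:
W(m) = -3*m
z(x) = -x/2
t(R) = 44/9 (t(R) = -22*(-2/(6 - 1*(-3))) = -22*(-2/(6 + 3)) = -22/((-1/2*9)) = -22/(-9/2) = -22*(-2/9) = 44/9)
t(F(-3))*W(2) = 44*(-3*2)/9 = (44/9)*(-6) = -88/3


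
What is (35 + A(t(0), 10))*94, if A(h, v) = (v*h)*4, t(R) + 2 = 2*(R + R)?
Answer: -4230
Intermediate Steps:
t(R) = -2 + 4*R (t(R) = -2 + 2*(R + R) = -2 + 2*(2*R) = -2 + 4*R)
A(h, v) = 4*h*v (A(h, v) = (h*v)*4 = 4*h*v)
(35 + A(t(0), 10))*94 = (35 + 4*(-2 + 4*0)*10)*94 = (35 + 4*(-2 + 0)*10)*94 = (35 + 4*(-2)*10)*94 = (35 - 80)*94 = -45*94 = -4230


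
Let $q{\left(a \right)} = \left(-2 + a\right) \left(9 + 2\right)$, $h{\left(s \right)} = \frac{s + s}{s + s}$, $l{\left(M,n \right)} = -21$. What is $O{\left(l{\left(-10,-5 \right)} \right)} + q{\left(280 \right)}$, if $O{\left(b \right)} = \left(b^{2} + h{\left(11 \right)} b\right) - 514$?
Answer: $2964$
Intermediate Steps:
$h{\left(s \right)} = 1$ ($h{\left(s \right)} = \frac{2 s}{2 s} = 2 s \frac{1}{2 s} = 1$)
$O{\left(b \right)} = -514 + b + b^{2}$ ($O{\left(b \right)} = \left(b^{2} + 1 b\right) - 514 = \left(b^{2} + b\right) - 514 = \left(b + b^{2}\right) - 514 = -514 + b + b^{2}$)
$q{\left(a \right)} = -22 + 11 a$ ($q{\left(a \right)} = \left(-2 + a\right) 11 = -22 + 11 a$)
$O{\left(l{\left(-10,-5 \right)} \right)} + q{\left(280 \right)} = \left(-514 - 21 + \left(-21\right)^{2}\right) + \left(-22 + 11 \cdot 280\right) = \left(-514 - 21 + 441\right) + \left(-22 + 3080\right) = -94 + 3058 = 2964$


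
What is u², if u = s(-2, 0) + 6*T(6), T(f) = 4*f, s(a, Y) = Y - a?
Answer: 21316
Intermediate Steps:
u = 146 (u = (0 - 1*(-2)) + 6*(4*6) = (0 + 2) + 6*24 = 2 + 144 = 146)
u² = 146² = 21316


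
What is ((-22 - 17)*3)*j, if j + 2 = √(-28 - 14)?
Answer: 234 - 117*I*√42 ≈ 234.0 - 758.25*I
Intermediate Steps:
j = -2 + I*√42 (j = -2 + √(-28 - 14) = -2 + √(-42) = -2 + I*√42 ≈ -2.0 + 6.4807*I)
((-22 - 17)*3)*j = ((-22 - 17)*3)*(-2 + I*√42) = (-39*3)*(-2 + I*√42) = -117*(-2 + I*√42) = 234 - 117*I*√42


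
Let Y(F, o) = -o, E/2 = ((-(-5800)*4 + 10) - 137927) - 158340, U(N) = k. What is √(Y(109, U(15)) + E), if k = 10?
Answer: 2*I*√136531 ≈ 739.0*I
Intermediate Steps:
U(N) = 10
E = -546114 (E = 2*(((-(-5800)*4 + 10) - 137927) - 158340) = 2*(((-200*(-116) + 10) - 137927) - 158340) = 2*(((23200 + 10) - 137927) - 158340) = 2*((23210 - 137927) - 158340) = 2*(-114717 - 158340) = 2*(-273057) = -546114)
√(Y(109, U(15)) + E) = √(-1*10 - 546114) = √(-10 - 546114) = √(-546124) = 2*I*√136531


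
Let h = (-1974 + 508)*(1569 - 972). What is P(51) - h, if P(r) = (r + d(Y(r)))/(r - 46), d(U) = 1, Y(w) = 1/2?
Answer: 4376062/5 ≈ 8.7521e+5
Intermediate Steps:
h = -875202 (h = -1466*597 = -875202)
Y(w) = ½
P(r) = (1 + r)/(-46 + r) (P(r) = (r + 1)/(r - 46) = (1 + r)/(-46 + r))
P(51) - h = (1 + 51)/(-46 + 51) - 1*(-875202) = 52/5 + 875202 = 4376062/5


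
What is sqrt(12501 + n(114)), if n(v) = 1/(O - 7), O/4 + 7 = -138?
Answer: sqrt(4307456482)/587 ≈ 111.81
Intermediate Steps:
O = -580 (O = -28 + 4*(-138) = -28 - 552 = -580)
n(v) = -1/587 (n(v) = 1/(-580 - 7) = 1/(-587) = -1/587)
sqrt(12501 + n(114)) = sqrt(12501 - 1/587) = sqrt(7338086/587) = sqrt(4307456482)/587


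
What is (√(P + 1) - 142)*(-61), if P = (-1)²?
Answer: 8662 - 61*√2 ≈ 8575.7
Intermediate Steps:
P = 1
(√(P + 1) - 142)*(-61) = (√(1 + 1) - 142)*(-61) = (√2 - 142)*(-61) = (-142 + √2)*(-61) = 8662 - 61*√2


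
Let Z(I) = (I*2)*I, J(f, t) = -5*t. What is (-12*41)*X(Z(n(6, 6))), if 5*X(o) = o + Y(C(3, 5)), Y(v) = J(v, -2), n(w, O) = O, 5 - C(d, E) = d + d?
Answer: -40344/5 ≈ -8068.8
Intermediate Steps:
C(d, E) = 5 - 2*d (C(d, E) = 5 - (d + d) = 5 - 2*d)
Y(v) = 10 (Y(v) = -5*(-2) = 10)
Z(I) = 2*I² (Z(I) = (2*I)*I = 2*I²)
X(o) = 2 + o/5 (X(o) = (o + 10)/5 = (10 + o)/5 = 2 + o/5)
(-12*41)*X(Z(n(6, 6))) = (-12*41)*(2 + (2*6²)/5) = -492*(2 + (2*36)/5) = -492*(2 + (⅕)*72) = -492*(2 + 72/5) = -492*82/5 = -40344/5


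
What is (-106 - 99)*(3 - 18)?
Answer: 3075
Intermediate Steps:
(-106 - 99)*(3 - 18) = -205*(-15) = 3075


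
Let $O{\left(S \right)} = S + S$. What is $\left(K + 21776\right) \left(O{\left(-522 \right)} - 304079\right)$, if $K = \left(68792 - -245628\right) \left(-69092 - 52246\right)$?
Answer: $11640769597998632$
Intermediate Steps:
$O{\left(S \right)} = 2 S$
$K = -38151093960$ ($K = \left(68792 + 245628\right) \left(-121338\right) = 314420 \left(-121338\right) = -38151093960$)
$\left(K + 21776\right) \left(O{\left(-522 \right)} - 304079\right) = \left(-38151093960 + 21776\right) \left(2 \left(-522\right) - 304079\right) = - 38151072184 \left(-1044 - 304079\right) = \left(-38151072184\right) \left(-305123\right) = 11640769597998632$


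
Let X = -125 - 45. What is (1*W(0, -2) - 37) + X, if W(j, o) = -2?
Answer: -209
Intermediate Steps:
X = -170
(1*W(0, -2) - 37) + X = (1*(-2) - 37) - 170 = (-2 - 37) - 170 = -39 - 170 = -209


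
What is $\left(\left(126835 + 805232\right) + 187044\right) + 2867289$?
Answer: $3986400$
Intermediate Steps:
$\left(\left(126835 + 805232\right) + 187044\right) + 2867289 = \left(932067 + 187044\right) + 2867289 = 1119111 + 2867289 = 3986400$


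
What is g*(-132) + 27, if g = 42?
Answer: -5517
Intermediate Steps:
g*(-132) + 27 = 42*(-132) + 27 = -5544 + 27 = -5517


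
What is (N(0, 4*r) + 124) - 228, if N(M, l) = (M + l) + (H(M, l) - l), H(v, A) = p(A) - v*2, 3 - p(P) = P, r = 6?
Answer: -125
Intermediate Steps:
p(P) = 3 - P
H(v, A) = 3 - A - 2*v (H(v, A) = (3 - A) - v*2 = (3 - A) - 2*v = 3 - A - 2*v)
N(M, l) = 3 - M - l (N(M, l) = (M + l) + ((3 - l - 2*M) - l) = (M + l) + (3 - 2*M - 2*l) = 3 - M - l)
(N(0, 4*r) + 124) - 228 = ((3 - 1*0 - 4*6) + 124) - 228 = ((3 + 0 - 1*24) + 124) - 228 = ((3 + 0 - 24) + 124) - 228 = (-21 + 124) - 228 = 103 - 228 = -125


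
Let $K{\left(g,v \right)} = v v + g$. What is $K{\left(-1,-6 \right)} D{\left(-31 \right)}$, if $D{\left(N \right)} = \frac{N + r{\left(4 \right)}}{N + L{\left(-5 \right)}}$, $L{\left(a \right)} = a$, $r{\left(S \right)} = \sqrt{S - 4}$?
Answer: $\frac{1085}{36} \approx 30.139$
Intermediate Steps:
$r{\left(S \right)} = \sqrt{-4 + S}$
$D{\left(N \right)} = \frac{N}{-5 + N}$ ($D{\left(N \right)} = \frac{N + \sqrt{-4 + 4}}{N - 5} = \frac{N + \sqrt{0}}{-5 + N} = \frac{N + 0}{-5 + N} = \frac{N}{-5 + N}$)
$K{\left(g,v \right)} = g + v^{2}$ ($K{\left(g,v \right)} = v^{2} + g = g + v^{2}$)
$K{\left(-1,-6 \right)} D{\left(-31 \right)} = \left(-1 + \left(-6\right)^{2}\right) \left(- \frac{31}{-5 - 31}\right) = \left(-1 + 36\right) \left(- \frac{31}{-36}\right) = 35 \left(\left(-31\right) \left(- \frac{1}{36}\right)\right) = 35 \cdot \frac{31}{36} = \frac{1085}{36}$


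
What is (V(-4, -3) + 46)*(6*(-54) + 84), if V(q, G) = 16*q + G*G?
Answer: 2160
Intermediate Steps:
V(q, G) = G² + 16*q (V(q, G) = 16*q + G² = G² + 16*q)
(V(-4, -3) + 46)*(6*(-54) + 84) = (((-3)² + 16*(-4)) + 46)*(6*(-54) + 84) = ((9 - 64) + 46)*(-324 + 84) = (-55 + 46)*(-240) = -9*(-240) = 2160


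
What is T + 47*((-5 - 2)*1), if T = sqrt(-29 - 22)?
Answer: -329 + I*sqrt(51) ≈ -329.0 + 7.1414*I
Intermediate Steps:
T = I*sqrt(51) (T = sqrt(-51) = I*sqrt(51) ≈ 7.1414*I)
T + 47*((-5 - 2)*1) = I*sqrt(51) + 47*((-5 - 2)*1) = I*sqrt(51) + 47*(-7*1) = I*sqrt(51) + 47*(-7) = I*sqrt(51) - 329 = -329 + I*sqrt(51)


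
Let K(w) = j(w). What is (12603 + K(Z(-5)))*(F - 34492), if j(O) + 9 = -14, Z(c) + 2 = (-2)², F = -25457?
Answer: -754158420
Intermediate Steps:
Z(c) = 2 (Z(c) = -2 + (-2)² = -2 + 4 = 2)
j(O) = -23 (j(O) = -9 - 14 = -23)
K(w) = -23
(12603 + K(Z(-5)))*(F - 34492) = (12603 - 23)*(-25457 - 34492) = 12580*(-59949) = -754158420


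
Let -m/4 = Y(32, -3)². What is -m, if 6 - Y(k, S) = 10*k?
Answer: 394384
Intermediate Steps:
Y(k, S) = 6 - 10*k
m = -394384 (m = -4*(6 - 10*32)² = -4*(6 - 320)² = -4*(-314)² = -4*98596 = -394384)
-m = -1*(-394384) = 394384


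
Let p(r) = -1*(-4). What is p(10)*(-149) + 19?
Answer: -577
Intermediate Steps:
p(r) = 4
p(10)*(-149) + 19 = 4*(-149) + 19 = -596 + 19 = -577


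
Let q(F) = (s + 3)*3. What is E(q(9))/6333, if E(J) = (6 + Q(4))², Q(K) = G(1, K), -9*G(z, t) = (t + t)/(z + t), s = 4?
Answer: 68644/12824325 ≈ 0.0053526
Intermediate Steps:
q(F) = 21 (q(F) = (4 + 3)*3 = 7*3 = 21)
G(z, t) = -2*t/(9*(t + z)) (G(z, t) = -(t + t)/(9*(z + t)) = -2*t/(9*(t + z)))
Q(K) = -2*K/(9 + 9*K) (Q(K) = -2*K/(9*K + 9*1) = -2*K/(9*K + 9) = -2*K/(9 + 9*K))
E(J) = 68644/2025 (E(J) = (6 - 2*4/(9 + 9*4))² = (6 - 2*4/(9 + 36))² = (6 - 2*4/45)² = (6 - 2*4*1/45)² = (6 - 8/45)² = (262/45)² = 68644/2025)
E(q(9))/6333 = (68644/2025)/6333 = (68644/2025)*(1/6333) = 68644/12824325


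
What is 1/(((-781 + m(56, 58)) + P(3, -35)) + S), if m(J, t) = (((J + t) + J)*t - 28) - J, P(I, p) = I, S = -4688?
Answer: 1/4310 ≈ 0.00023202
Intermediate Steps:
m(J, t) = -28 - J + t*(t + 2*J) (m(J, t) = ((t + 2*J)*t - 28) - J = (t*(t + 2*J) - 28) - J = (-28 + t*(t + 2*J)) - J = -28 - J + t*(t + 2*J))
1/(((-781 + m(56, 58)) + P(3, -35)) + S) = 1/(((-781 + (-28 + 58² - 1*56 + 2*56*58)) + 3) - 4688) = 1/(((-781 + (-28 + 3364 - 56 + 6496)) + 3) - 4688) = 1/(((-781 + 9776) + 3) - 4688) = 1/((8995 + 3) - 4688) = 1/(8998 - 4688) = 1/4310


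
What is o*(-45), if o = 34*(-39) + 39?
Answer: 57915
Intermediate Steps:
o = -1287 (o = -1326 + 39 = -1287)
o*(-45) = -1287*(-45) = 57915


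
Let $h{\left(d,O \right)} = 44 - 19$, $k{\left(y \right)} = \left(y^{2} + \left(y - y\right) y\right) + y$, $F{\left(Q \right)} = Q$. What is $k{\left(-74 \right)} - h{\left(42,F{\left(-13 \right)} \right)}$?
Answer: $5377$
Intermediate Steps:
$k{\left(y \right)} = y + y^{2}$ ($k{\left(y \right)} = \left(y^{2} + 0 y\right) + y = \left(y^{2} + 0\right) + y = y^{2} + y = y + y^{2}$)
$h{\left(d,O \right)} = 25$
$k{\left(-74 \right)} - h{\left(42,F{\left(-13 \right)} \right)} = - 74 \left(1 - 74\right) - 25 = \left(-74\right) \left(-73\right) - 25 = 5402 - 25 = 5377$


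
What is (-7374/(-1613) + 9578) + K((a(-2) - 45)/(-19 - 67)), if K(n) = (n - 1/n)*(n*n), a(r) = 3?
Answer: 1228867199632/128244791 ≈ 9582.2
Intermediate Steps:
K(n) = n**2*(n - 1/n) (K(n) = (n - 1/n)*n**2 = n**2*(n - 1/n))
(-7374/(-1613) + 9578) + K((a(-2) - 45)/(-19 - 67)) = (-7374/(-1613) + 9578) + (((3 - 45)/(-19 - 67))**3 - (3 - 45)/(-19 - 67)) = (-7374*(-1/1613) + 9578) + ((-42/(-86))**3 - (-42)/(-86)) = (7374/1613 + 9578) + ((-42*(-1/86))**3 - (-42)*(-1)/86) = 15456688/1613 + ((21/43)**3 - 1*21/43) = 15456688/1613 + (9261/79507 - 21/43) = 15456688/1613 - 29568/79507 = 1228867199632/128244791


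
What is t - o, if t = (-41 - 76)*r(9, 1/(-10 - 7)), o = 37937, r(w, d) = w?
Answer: -38990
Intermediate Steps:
t = -1053 (t = (-41 - 76)*9 = -117*9 = -1053)
t - o = -1053 - 1*37937 = -1053 - 37937 = -38990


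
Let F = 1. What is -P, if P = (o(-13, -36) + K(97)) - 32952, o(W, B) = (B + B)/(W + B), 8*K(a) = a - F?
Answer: 1613988/49 ≈ 32939.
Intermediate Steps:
K(a) = -⅛ + a/8 (K(a) = (a - 1*1)/8 = (a - 1)/8 = (-1 + a)/8 = -⅛ + a/8)
o(W, B) = 2*B/(B + W) (o(W, B) = (2*B)/(B + W) = 2*B/(B + W))
P = -1613988/49 (P = (2*(-36)/(-36 - 13) + (-⅛ + (⅛)*97)) - 32952 = (2*(-36)/(-49) + (-⅛ + 97/8)) - 32952 = (2*(-36)*(-1/49) + 12) - 32952 = (72/49 + 12) - 32952 = 660/49 - 32952 = -1613988/49 ≈ -32939.)
-P = -1*(-1613988/49) = 1613988/49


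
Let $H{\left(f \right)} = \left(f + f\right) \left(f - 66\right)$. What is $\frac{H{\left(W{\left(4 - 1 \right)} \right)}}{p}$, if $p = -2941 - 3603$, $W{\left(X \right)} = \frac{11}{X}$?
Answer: $\frac{2057}{29448} \approx 0.069852$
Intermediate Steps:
$p = -6544$
$H{\left(f \right)} = 2 f \left(-66 + f\right)$
$\frac{H{\left(W{\left(4 - 1 \right)} \right)}}{p} = \frac{2 \frac{11}{4 - 1} \left(-66 + \frac{11}{4 - 1}\right)}{-6544} = 2 \frac{11}{4 - 1} \left(-66 + \frac{11}{4 - 1}\right) \left(- \frac{1}{6544}\right) = 2 \cdot \frac{11}{3} \left(-66 + \frac{11}{3}\right) \left(- \frac{1}{6544}\right) = 2 \cdot \frac{11}{3} \left(- \frac{187}{3}\right) \left(- \frac{1}{6544}\right) = \left(- \frac{4114}{9}\right) \left(- \frac{1}{6544}\right) = \frac{2057}{29448}$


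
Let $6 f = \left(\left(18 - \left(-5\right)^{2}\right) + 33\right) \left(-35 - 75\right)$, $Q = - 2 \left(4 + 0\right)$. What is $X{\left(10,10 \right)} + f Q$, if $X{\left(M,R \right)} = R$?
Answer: $\frac{11470}{3} \approx 3823.3$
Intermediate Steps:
$Q = -8$ ($Q = \left(-2\right) 4 = -8$)
$f = - \frac{1430}{3}$ ($f = \frac{\left(\left(18 - \left(-5\right)^{2}\right) + 33\right) \left(-35 - 75\right)}{6} = \frac{\left(\left(18 - 25\right) + 33\right) \left(-110\right)}{6} = \frac{\left(-7 + 33\right) \left(-110\right)}{6} = \frac{26 \left(-110\right)}{6} = \frac{1}{6} \left(-2860\right) = - \frac{1430}{3} \approx -476.67$)
$X{\left(10,10 \right)} + f Q = 10 - - \frac{11440}{3} = 10 + \frac{11440}{3} = \frac{11470}{3}$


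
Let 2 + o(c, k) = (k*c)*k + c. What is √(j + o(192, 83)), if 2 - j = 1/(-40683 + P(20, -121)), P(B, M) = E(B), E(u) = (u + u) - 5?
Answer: √546435395461042/20324 ≈ 1150.2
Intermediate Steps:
o(c, k) = -2 + c + c*k² (o(c, k) = -2 + ((k*c)*k + c) = -2 + ((c*k)*k + c) = -2 + (c*k² + c) = -2 + (c + c*k²) = -2 + c + c*k²)
E(u) = -5 + 2*u (E(u) = 2*u - 5 = -5 + 2*u)
P(B, M) = -5 + 2*B
j = 81297/40648 (j = 2 - 1/(-40683 + (-5 + 2*20)) = 2 - 1/(-40683 + (-5 + 40)) = 2 - 1/(-40683 + 35) = 2 - 1/(-40648) = 2 - 1*(-1/40648) = 2 + 1/40648 = 81297/40648 ≈ 2.0000)
√(j + o(192, 83)) = √(81297/40648 + (-2 + 192 + 192*83²)) = √(81297/40648 + (-2 + 192 + 192*6889)) = √(81297/40648 + (-2 + 192 + 1322688)) = √(81297/40648 + 1322878) = √(53772426241/40648) = √546435395461042/20324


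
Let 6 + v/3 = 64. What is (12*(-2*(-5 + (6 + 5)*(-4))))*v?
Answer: 204624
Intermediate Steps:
v = 174 (v = -18 + 3*64 = -18 + 192 = 174)
(12*(-2*(-5 + (6 + 5)*(-4))))*v = (12*(-2*(-5 + (6 + 5)*(-4))))*174 = (12*(-2*(-5 + 11*(-4))))*174 = (12*(-2*(-5 - 44)))*174 = (12*(-2*(-49)))*174 = (12*98)*174 = 1176*174 = 204624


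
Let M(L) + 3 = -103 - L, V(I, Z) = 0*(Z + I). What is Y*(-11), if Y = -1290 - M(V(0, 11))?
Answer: 13024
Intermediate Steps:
V(I, Z) = 0 (V(I, Z) = 0*(I + Z) = 0)
M(L) = -106 - L (M(L) = -3 + (-103 - L) = -106 - L)
Y = -1184 (Y = -1290 - (-106 - 1*0) = -1290 - (-106 + 0) = -1290 - 1*(-106) = -1290 + 106 = -1184)
Y*(-11) = -1184*(-11) = 13024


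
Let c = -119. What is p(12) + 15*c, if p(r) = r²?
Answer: -1641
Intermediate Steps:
p(12) + 15*c = 12² + 15*(-119) = 144 - 1785 = -1641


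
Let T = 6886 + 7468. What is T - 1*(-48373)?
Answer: 62727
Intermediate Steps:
T = 14354
T - 1*(-48373) = 14354 - 1*(-48373) = 14354 + 48373 = 62727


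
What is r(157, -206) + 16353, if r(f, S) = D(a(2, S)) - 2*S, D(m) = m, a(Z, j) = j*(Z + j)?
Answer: 58789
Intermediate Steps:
r(f, S) = -2*S + S*(2 + S) (r(f, S) = S*(2 + S) - 2*S = -2*S + S*(2 + S))
r(157, -206) + 16353 = (-206)² + 16353 = 42436 + 16353 = 58789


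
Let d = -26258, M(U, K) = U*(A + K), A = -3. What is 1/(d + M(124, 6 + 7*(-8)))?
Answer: -1/32830 ≈ -3.0460e-5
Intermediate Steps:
M(U, K) = U*(-3 + K)
1/(d + M(124, 6 + 7*(-8))) = 1/(-26258 + 124*(-3 + (6 + 7*(-8)))) = 1/(-26258 + 124*(-3 + (6 - 56))) = 1/(-26258 + 124*(-3 - 50)) = 1/(-26258 + 124*(-53)) = 1/(-26258 - 6572) = 1/(-32830) = -1/32830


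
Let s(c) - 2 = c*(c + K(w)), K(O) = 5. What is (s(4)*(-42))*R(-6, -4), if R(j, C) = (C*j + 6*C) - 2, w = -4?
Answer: 3192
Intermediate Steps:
R(j, C) = -2 + 6*C + C*j (R(j, C) = (6*C + C*j) - 2 = -2 + 6*C + C*j)
s(c) = 2 + c*(5 + c) (s(c) = 2 + c*(c + 5) = 2 + c*(5 + c))
(s(4)*(-42))*R(-6, -4) = ((2 + 4**2 + 5*4)*(-42))*(-2 + 6*(-4) - 4*(-6)) = ((2 + 16 + 20)*(-42))*(-2 - 24 + 24) = (38*(-42))*(-2) = -1596*(-2) = 3192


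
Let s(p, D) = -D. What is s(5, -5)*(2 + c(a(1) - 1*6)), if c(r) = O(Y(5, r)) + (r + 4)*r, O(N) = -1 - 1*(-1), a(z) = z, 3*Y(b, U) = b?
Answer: 35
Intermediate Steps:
Y(b, U) = b/3
O(N) = 0 (O(N) = -1 + 1 = 0)
c(r) = r*(4 + r) (c(r) = 0 + (r + 4)*r = 0 + (4 + r)*r = 0 + r*(4 + r) = r*(4 + r))
s(5, -5)*(2 + c(a(1) - 1*6)) = (-1*(-5))*(2 + (1 - 1*6)*(4 + (1 - 1*6))) = 5*(2 + (1 - 6)*(4 + (1 - 6))) = 5*(2 - 5*(4 - 5)) = 5*(2 - 5*(-1)) = 5*(2 + 5) = 5*7 = 35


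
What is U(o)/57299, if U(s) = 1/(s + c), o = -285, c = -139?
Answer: -1/24294776 ≈ -4.1161e-8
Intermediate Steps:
U(s) = 1/(-139 + s) (U(s) = 1/(s - 139) = 1/(-139 + s))
U(o)/57299 = 1/(-139 - 285*57299) = (1/57299)/(-424) = -1/424*1/57299 = -1/24294776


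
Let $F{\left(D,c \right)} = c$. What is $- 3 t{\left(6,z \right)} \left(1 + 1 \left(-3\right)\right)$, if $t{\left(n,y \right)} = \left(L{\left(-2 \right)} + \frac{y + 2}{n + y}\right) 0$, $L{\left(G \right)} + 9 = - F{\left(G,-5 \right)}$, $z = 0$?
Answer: $0$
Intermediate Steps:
$L{\left(G \right)} = -4$ ($L{\left(G \right)} = -9 - -5 = -9 + 5 = -4$)
$t{\left(n,y \right)} = 0$ ($t{\left(n,y \right)} = \left(-4 + \frac{y + 2}{n + y}\right) 0 = \left(-4 + \frac{2 + y}{n + y}\right) 0 = 0$)
$- 3 t{\left(6,z \right)} \left(1 + 1 \left(-3\right)\right) = \left(-3\right) 0 \left(1 + 1 \left(-3\right)\right) = 0 \left(1 - 3\right) = 0 \left(-2\right) = 0$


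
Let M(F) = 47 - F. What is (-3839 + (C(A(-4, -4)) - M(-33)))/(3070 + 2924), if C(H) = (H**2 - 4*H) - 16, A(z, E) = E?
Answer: -1301/1998 ≈ -0.65115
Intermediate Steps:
C(H) = -16 + H**2 - 4*H
(-3839 + (C(A(-4, -4)) - M(-33)))/(3070 + 2924) = (-3839 + ((-16 + (-4)**2 - 4*(-4)) - (47 - 1*(-33))))/(3070 + 2924) = (-3839 + ((-16 + 16 + 16) - (47 + 33)))/5994 = (-3839 + (16 - 1*80))*(1/5994) = (-3839 + (16 - 80))*(1/5994) = (-3839 - 64)*(1/5994) = -3903*1/5994 = -1301/1998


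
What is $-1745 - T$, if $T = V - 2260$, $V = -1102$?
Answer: $1617$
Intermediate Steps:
$T = -3362$ ($T = -1102 - 2260 = -3362$)
$-1745 - T = -1745 - -3362 = -1745 + 3362 = 1617$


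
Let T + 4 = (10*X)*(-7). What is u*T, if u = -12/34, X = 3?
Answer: 1284/17 ≈ 75.529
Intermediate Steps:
T = -214 (T = -4 + (10*3)*(-7) = -4 + 30*(-7) = -4 - 210 = -214)
u = -6/17 (u = -12*1/34 = -6/17 ≈ -0.35294)
u*T = -6/17*(-214) = 1284/17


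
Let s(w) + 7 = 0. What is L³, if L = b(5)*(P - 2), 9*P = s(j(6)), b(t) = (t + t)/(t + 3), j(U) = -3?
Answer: -1953125/46656 ≈ -41.862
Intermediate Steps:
b(t) = 2*t/(3 + t) (b(t) = (2*t)/(3 + t) = 2*t/(3 + t))
s(w) = -7 (s(w) = -7 + 0 = -7)
P = -7/9 (P = (⅑)*(-7) = -7/9 ≈ -0.77778)
L = -125/36 (L = (2*5/(3 + 5))*(-7/9 - 2) = (2*5/8)*(-25/9) = (2*5*(⅛))*(-25/9) = (5/4)*(-25/9) = -125/36 ≈ -3.4722)
L³ = (-125/36)³ = -1953125/46656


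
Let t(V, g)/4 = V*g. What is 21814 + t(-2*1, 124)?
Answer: 20822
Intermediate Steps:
t(V, g) = 4*V*g (t(V, g) = 4*(V*g) = 4*V*g)
21814 + t(-2*1, 124) = 21814 + 4*(-2*1)*124 = 21814 + 4*(-2)*124 = 21814 - 992 = 20822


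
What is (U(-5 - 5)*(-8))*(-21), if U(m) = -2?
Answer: -336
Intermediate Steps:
(U(-5 - 5)*(-8))*(-21) = -2*(-8)*(-21) = 16*(-21) = -336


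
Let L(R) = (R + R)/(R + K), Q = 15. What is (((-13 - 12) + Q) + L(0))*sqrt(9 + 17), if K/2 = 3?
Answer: -10*sqrt(26) ≈ -50.990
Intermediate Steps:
K = 6 (K = 2*3 = 6)
L(R) = 2*R/(6 + R) (L(R) = (R + R)/(R + 6) = (2*R)/(6 + R) = 2*R/(6 + R))
(((-13 - 12) + Q) + L(0))*sqrt(9 + 17) = (((-13 - 12) + 15) + 2*0/(6 + 0))*sqrt(9 + 17) = ((-25 + 15) + 2*0/6)*sqrt(26) = (-10 + 2*0*(1/6))*sqrt(26) = (-10 + 0)*sqrt(26) = -10*sqrt(26)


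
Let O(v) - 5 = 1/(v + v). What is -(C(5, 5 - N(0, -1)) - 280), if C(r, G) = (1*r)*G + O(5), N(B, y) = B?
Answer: 2499/10 ≈ 249.90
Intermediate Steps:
O(v) = 5 + 1/(2*v) (O(v) = 5 + 1/(v + v) = 5 + 1/(2*v))
C(r, G) = 51/10 + G*r (C(r, G) = (1*r)*G + (5 + (½)/5) = r*G + (5 + (½)*(⅕)) = G*r + (5 + ⅒) = G*r + 51/10 = 51/10 + G*r)
-(C(5, 5 - N(0, -1)) - 280) = -((51/10 + (5 - 1*0)*5) - 280) = -((51/10 + (5 + 0)*5) - 280) = -((51/10 + 5*5) - 280) = -((51/10 + 25) - 280) = -(301/10 - 280) = -1*(-2499/10) = 2499/10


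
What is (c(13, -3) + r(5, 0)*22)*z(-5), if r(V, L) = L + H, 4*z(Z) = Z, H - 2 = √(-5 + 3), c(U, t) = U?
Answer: -285/4 - 55*I*√2/2 ≈ -71.25 - 38.891*I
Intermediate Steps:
H = 2 + I*√2 (H = 2 + √(-5 + 3) = 2 + √(-2) = 2 + I*√2 ≈ 2.0 + 1.4142*I)
z(Z) = Z/4
r(V, L) = 2 + L + I*√2 (r(V, L) = L + (2 + I*√2) = 2 + L + I*√2)
(c(13, -3) + r(5, 0)*22)*z(-5) = (13 + (2 + 0 + I*√2)*22)*((¼)*(-5)) = (13 + (2 + I*√2)*22)*(-5/4) = (13 + (44 + 22*I*√2))*(-5/4) = (57 + 22*I*√2)*(-5/4) = -285/4 - 55*I*√2/2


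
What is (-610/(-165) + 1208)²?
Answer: 1598880196/1089 ≈ 1.4682e+6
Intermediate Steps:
(-610/(-165) + 1208)² = (-610*(-1/165) + 1208)² = (122/33 + 1208)² = (39986/33)² = 1598880196/1089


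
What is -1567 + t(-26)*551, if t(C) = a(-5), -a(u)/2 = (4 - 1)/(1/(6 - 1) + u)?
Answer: -3513/4 ≈ -878.25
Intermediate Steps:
a(u) = -6/(⅕ + u) (a(u) = -2*(4 - 1)/(1/(6 - 1) + u) = -6/(1/5 + u) = -6/(⅕ + u))
t(C) = 5/4 (t(C) = -30/(1 + 5*(-5)) = -30/(1 - 25) = -30/(-24) = -30*(-1/24) = 5/4)
-1567 + t(-26)*551 = -1567 + (5/4)*551 = -1567 + 2755/4 = -3513/4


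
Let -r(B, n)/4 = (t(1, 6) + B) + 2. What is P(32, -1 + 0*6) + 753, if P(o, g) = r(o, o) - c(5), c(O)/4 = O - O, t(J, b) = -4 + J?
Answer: 629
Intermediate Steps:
c(O) = 0 (c(O) = 4*(O - O) = 4*0 = 0)
r(B, n) = 4 - 4*B (r(B, n) = -4*(((-4 + 1) + B) + 2) = -4*((-3 + B) + 2) = -4*(-1 + B) = 4 - 4*B)
P(o, g) = 4 - 4*o (P(o, g) = (4 - 4*o) - 1*0 = (4 - 4*o) + 0 = 4 - 4*o)
P(32, -1 + 0*6) + 753 = (4 - 4*32) + 753 = (4 - 128) + 753 = -124 + 753 = 629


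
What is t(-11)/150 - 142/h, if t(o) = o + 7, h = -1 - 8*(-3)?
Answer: -10696/1725 ≈ -6.2006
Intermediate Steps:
h = 23 (h = -1 + 24 = 23)
t(o) = 7 + o
t(-11)/150 - 142/h = (7 - 11)/150 - 142/23 = -4*1/150 - 142*1/23 = -2/75 - 142/23 = -10696/1725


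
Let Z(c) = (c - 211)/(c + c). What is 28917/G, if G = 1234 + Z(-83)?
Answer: 2400111/102569 ≈ 23.400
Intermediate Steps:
Z(c) = (-211 + c)/(2*c) (Z(c) = (-211 + c)/((2*c)) = (-211 + c)*(1/(2*c)) = (-211 + c)/(2*c))
G = 102569/83 (G = 1234 + (1/2)*(-211 - 83)/(-83) = 1234 + (1/2)*(-1/83)*(-294) = 1234 + 147/83 = 102569/83 ≈ 1235.8)
28917/G = 28917/(102569/83) = 28917*(83/102569) = 2400111/102569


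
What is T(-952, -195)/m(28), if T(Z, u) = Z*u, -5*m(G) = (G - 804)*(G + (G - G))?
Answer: 16575/388 ≈ 42.719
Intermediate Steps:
m(G) = -G*(-804 + G)/5 (m(G) = -(G - 804)*(G + (G - G))/5 = -(-804 + G)*(G + 0)/5 = -(-804 + G)*G/5 = -G*(-804 + G)/5)
T(-952, -195)/m(28) = (-952*(-195))/(((⅕)*28*(804 - 1*28))) = 185640/(((⅕)*28*(804 - 28))) = 185640/(((⅕)*28*776)) = 185640/(21728/5) = 185640*(5/21728) = 16575/388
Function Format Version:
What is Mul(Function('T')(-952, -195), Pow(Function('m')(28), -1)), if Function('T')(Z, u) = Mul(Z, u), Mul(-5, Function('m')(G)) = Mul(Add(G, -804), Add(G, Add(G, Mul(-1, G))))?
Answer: Rational(16575, 388) ≈ 42.719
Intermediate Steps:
Function('m')(G) = Mul(Rational(-1, 5), G, Add(-804, G)) (Function('m')(G) = Mul(Rational(-1, 5), Mul(Add(G, -804), Add(G, Add(G, Mul(-1, G))))) = Mul(Rational(-1, 5), Mul(Add(-804, G), Add(G, 0))) = Mul(Rational(-1, 5), Mul(Add(-804, G), G)) = Mul(Rational(-1, 5), Mul(G, Add(-804, G))) = Mul(Rational(-1, 5), G, Add(-804, G)))
Mul(Function('T')(-952, -195), Pow(Function('m')(28), -1)) = Mul(Mul(-952, -195), Pow(Mul(Rational(1, 5), 28, Add(804, Mul(-1, 28))), -1)) = Mul(185640, Pow(Mul(Rational(1, 5), 28, Add(804, -28)), -1)) = Mul(185640, Pow(Mul(Rational(1, 5), 28, 776), -1)) = Mul(185640, Pow(Rational(21728, 5), -1)) = Mul(185640, Rational(5, 21728)) = Rational(16575, 388)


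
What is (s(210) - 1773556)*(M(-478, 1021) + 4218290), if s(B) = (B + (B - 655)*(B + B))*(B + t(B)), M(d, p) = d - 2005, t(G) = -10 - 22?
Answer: -147571693371432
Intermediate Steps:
t(G) = -32
M(d, p) = -2005 + d
s(B) = (-32 + B)*(B + 2*B*(-655 + B)) (s(B) = (B + (B - 655)*(B + B))*(B - 32) = (B + (-655 + B)*(2*B))*(-32 + B) = (B + 2*B*(-655 + B))*(-32 + B) = (-32 + B)*(B + 2*B*(-655 + B)))
(s(210) - 1773556)*(M(-478, 1021) + 4218290) = (210*(41888 - 1373*210 + 2*210²) - 1773556)*((-2005 - 478) + 4218290) = (210*(41888 - 288330 + 2*44100) - 1773556)*(-2483 + 4218290) = (210*(41888 - 288330 + 88200) - 1773556)*4215807 = (210*(-158242) - 1773556)*4215807 = (-33230820 - 1773556)*4215807 = -35004376*4215807 = -147571693371432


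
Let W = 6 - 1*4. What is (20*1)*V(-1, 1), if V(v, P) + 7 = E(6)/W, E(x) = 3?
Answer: -110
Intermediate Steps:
W = 2 (W = 6 - 4 = 2)
V(v, P) = -11/2 (V(v, P) = -7 + 3/2 = -11/2)
(20*1)*V(-1, 1) = (20*1)*(-11/2) = 20*(-11/2) = -110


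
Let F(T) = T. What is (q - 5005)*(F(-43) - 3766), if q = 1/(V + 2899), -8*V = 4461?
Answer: 357088596423/18731 ≈ 1.9064e+7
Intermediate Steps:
V = -4461/8 (V = -1/8*4461 = -4461/8 ≈ -557.63)
q = 8/18731 (q = 1/(-4461/8 + 2899) = 1/(18731/8) = 8/18731 ≈ 0.00042710)
(q - 5005)*(F(-43) - 3766) = (8/18731 - 5005)*(-43 - 3766) = -93748647/18731*(-3809) = 357088596423/18731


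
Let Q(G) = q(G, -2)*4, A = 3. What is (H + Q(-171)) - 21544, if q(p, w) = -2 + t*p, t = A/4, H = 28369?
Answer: 6304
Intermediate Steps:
t = ¾ (t = 3/4 = 3*(¼) = ¾ ≈ 0.75000)
q(p, w) = -2 + 3*p/4
Q(G) = -8 + 3*G (Q(G) = (-2 + 3*G/4)*4 = -8 + 3*G)
(H + Q(-171)) - 21544 = (28369 + (-8 + 3*(-171))) - 21544 = (28369 + (-8 - 513)) - 21544 = (28369 - 521) - 21544 = 27848 - 21544 = 6304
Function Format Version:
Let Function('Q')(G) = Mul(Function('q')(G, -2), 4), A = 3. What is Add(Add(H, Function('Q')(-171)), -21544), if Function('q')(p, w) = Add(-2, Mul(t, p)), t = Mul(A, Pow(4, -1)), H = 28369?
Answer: 6304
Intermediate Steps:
t = Rational(3, 4) (t = Mul(3, Pow(4, -1)) = Mul(3, Rational(1, 4)) = Rational(3, 4) ≈ 0.75000)
Function('q')(p, w) = Add(-2, Mul(Rational(3, 4), p))
Function('Q')(G) = Add(-8, Mul(3, G)) (Function('Q')(G) = Mul(Add(-2, Mul(Rational(3, 4), G)), 4) = Add(-8, Mul(3, G)))
Add(Add(H, Function('Q')(-171)), -21544) = Add(Add(28369, Add(-8, Mul(3, -171))), -21544) = Add(Add(28369, Add(-8, -513)), -21544) = Add(Add(28369, -521), -21544) = Add(27848, -21544) = 6304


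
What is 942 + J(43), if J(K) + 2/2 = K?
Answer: 984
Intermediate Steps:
J(K) = -1 + K
942 + J(43) = 942 + (-1 + 43) = 942 + 42 = 984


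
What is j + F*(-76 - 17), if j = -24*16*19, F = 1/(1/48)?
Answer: -11760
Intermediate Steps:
F = 48 (F = 1/(1/48) = 48)
j = -7296 (j = -384*19 = -7296)
j + F*(-76 - 17) = -7296 + 48*(-76 - 17) = -7296 + 48*(-93) = -7296 - 4464 = -11760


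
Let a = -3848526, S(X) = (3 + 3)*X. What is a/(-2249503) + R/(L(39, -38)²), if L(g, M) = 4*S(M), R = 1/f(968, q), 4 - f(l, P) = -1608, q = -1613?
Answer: 5159993318112031/3016069124649984 ≈ 1.7108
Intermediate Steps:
S(X) = 6*X
f(l, P) = 1612 (f(l, P) = 4 - 1*(-1608) = 4 + 1608 = 1612)
R = 1/1612 ≈ 0.00062035
L(g, M) = 24*M (L(g, M) = 4*(6*M) = 24*M)
a/(-2249503) + R/(L(39, -38)²) = -3848526/(-2249503) + 1/(1612*((24*(-38))²)) = -3848526*(-1/2249503) + 1/(1612*((-912)²)) = 3848526/2249503 + (1/1612)/831744 = 3848526/2249503 + (1/1612)*(1/831744) = 3848526/2249503 + 1/1340771328 = 5159993318112031/3016069124649984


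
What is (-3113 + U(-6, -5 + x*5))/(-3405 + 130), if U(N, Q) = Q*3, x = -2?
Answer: 3158/3275 ≈ 0.96427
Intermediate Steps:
U(N, Q) = 3*Q
(-3113 + U(-6, -5 + x*5))/(-3405 + 130) = (-3113 + 3*(-5 - 2*5))/(-3405 + 130) = (-3113 + 3*(-5 - 10))/(-3275) = (-3113 + 3*(-15))*(-1/3275) = (-3113 - 45)*(-1/3275) = -3158*(-1/3275) = 3158/3275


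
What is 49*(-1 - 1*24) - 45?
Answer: -1270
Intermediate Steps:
49*(-1 - 1*24) - 45 = 49*(-1 - 24) - 45 = 49*(-25) - 45 = -1225 - 45 = -1270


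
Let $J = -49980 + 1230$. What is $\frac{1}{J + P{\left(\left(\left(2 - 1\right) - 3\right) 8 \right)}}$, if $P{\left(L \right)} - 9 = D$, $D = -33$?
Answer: $- \frac{1}{48774} \approx -2.0503 \cdot 10^{-5}$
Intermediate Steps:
$P{\left(L \right)} = -24$ ($P{\left(L \right)} = 9 - 33 = -24$)
$J = -48750$
$\frac{1}{J + P{\left(\left(\left(2 - 1\right) - 3\right) 8 \right)}} = \frac{1}{-48750 - 24} = \frac{1}{-48774} = - \frac{1}{48774}$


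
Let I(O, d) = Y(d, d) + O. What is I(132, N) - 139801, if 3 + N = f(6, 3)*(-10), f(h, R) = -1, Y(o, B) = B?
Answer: -139662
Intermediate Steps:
N = 7 (N = -3 - 1*(-10) = -3 + 10 = 7)
I(O, d) = O + d (I(O, d) = d + O = O + d)
I(132, N) - 139801 = (132 + 7) - 139801 = 139 - 139801 = -139662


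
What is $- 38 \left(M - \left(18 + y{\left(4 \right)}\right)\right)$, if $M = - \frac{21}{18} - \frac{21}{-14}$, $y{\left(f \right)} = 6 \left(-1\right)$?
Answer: $\frac{1330}{3} \approx 443.33$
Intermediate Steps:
$y{\left(f \right)} = -6$
$M = \frac{1}{3}$ ($M = \left(-21\right) \frac{1}{18} - - \frac{3}{2} = - \frac{7}{6} + \frac{3}{2} = \frac{1}{3} \approx 0.33333$)
$- 38 \left(M - \left(18 + y{\left(4 \right)}\right)\right) = - 38 \left(\frac{1}{3} - 12\right) = \left(-38\right) \left(- \frac{35}{3}\right) = \frac{1330}{3}$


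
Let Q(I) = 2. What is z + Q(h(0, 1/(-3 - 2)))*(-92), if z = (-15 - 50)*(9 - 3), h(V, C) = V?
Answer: -574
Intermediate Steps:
z = -390 (z = -65*6 = -390)
z + Q(h(0, 1/(-3 - 2)))*(-92) = -390 + 2*(-92) = -390 - 184 = -574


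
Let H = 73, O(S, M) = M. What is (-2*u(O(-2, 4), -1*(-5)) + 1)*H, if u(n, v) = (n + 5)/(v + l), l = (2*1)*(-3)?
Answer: 1387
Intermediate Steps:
l = -6 (l = 2*(-3) = -6)
u(n, v) = (5 + n)/(-6 + v) (u(n, v) = (n + 5)/(v - 6) = (5 + n)/(-6 + v))
(-2*u(O(-2, 4), -1*(-5)) + 1)*H = (-2*(5 + 4)/(-6 - 1*(-5)) + 1)*73 = (-2*9/(-6 + 5) + 1)*73 = (-2*9/(-1) + 1)*73 = (-(-2)*9 + 1)*73 = (-2*(-9) + 1)*73 = (18 + 1)*73 = 19*73 = 1387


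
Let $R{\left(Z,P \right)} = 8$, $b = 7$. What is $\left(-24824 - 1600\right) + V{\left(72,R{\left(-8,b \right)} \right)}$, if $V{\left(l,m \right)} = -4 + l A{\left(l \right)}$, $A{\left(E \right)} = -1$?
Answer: $-26500$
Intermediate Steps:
$V{\left(l,m \right)} = -4 - l$ ($V{\left(l,m \right)} = -4 + l \left(-1\right) = -4 - l$)
$\left(-24824 - 1600\right) + V{\left(72,R{\left(-8,b \right)} \right)} = \left(-24824 - 1600\right) - 76 = -26424 - 76 = -26500$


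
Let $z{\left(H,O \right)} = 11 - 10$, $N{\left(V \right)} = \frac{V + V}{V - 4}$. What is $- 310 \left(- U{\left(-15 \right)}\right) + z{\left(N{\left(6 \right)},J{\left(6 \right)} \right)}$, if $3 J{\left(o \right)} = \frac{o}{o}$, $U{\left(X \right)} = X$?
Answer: $-4649$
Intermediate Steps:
$J{\left(o \right)} = \frac{1}{3}$ ($J{\left(o \right)} = \frac{o \frac{1}{o}}{3} = \frac{1}{3} \cdot 1 = \frac{1}{3}$)
$N{\left(V \right)} = \frac{2 V}{-4 + V}$
$z{\left(H,O \right)} = 1$ ($z{\left(H,O \right)} = 11 - 10 = 1$)
$- 310 \left(- U{\left(-15 \right)}\right) + z{\left(N{\left(6 \right)},J{\left(6 \right)} \right)} = - 310 \left(\left(-1\right) \left(-15\right)\right) + 1 = \left(-310\right) 15 + 1 = -4650 + 1 = -4649$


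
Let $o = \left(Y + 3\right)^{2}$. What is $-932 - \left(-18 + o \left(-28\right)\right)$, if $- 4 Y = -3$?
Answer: $- \frac{2081}{4} \approx -520.25$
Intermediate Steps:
$Y = \frac{3}{4}$ ($Y = \left(- \frac{1}{4}\right) \left(-3\right) = \frac{3}{4} \approx 0.75$)
$o = \frac{225}{16}$ ($o = \left(\frac{3}{4} + 3\right)^{2} = \left(\frac{15}{4}\right)^{2} = \frac{225}{16} \approx 14.063$)
$-932 - \left(-18 + o \left(-28\right)\right) = -932 - \left(-18 + \frac{225}{16} \left(-28\right)\right) = -932 - \left(-18 - \frac{1575}{4}\right) = -932 - - \frac{1647}{4} = -932 + \frac{1647}{4} = - \frac{2081}{4}$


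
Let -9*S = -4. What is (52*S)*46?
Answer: 9568/9 ≈ 1063.1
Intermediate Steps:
S = 4/9 (S = -1/9*(-4) = 4/9 ≈ 0.44444)
(52*S)*46 = (52*(4/9))*46 = (208/9)*46 = 9568/9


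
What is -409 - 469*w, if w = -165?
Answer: 76976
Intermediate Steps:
-409 - 469*w = -409 - 469*(-165) = -409 + 77385 = 76976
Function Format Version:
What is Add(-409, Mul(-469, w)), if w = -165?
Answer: 76976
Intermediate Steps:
Add(-409, Mul(-469, w)) = Add(-409, Mul(-469, -165)) = Add(-409, 77385) = 76976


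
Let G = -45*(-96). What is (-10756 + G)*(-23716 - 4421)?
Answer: 181089732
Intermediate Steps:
G = 4320
(-10756 + G)*(-23716 - 4421) = (-10756 + 4320)*(-23716 - 4421) = -6436*(-28137) = 181089732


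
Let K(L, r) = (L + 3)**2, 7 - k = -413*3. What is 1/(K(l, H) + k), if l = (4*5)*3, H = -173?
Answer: 1/5215 ≈ 0.00019175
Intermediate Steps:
k = 1246 (k = 7 - (-413)*3 = 7 - 1*(-1239) = 7 + 1239 = 1246)
l = 60 (l = 20*3 = 60)
K(L, r) = (3 + L)**2
1/(K(l, H) + k) = 1/((3 + 60)**2 + 1246) = 1/(63**2 + 1246) = 1/(3969 + 1246) = 1/5215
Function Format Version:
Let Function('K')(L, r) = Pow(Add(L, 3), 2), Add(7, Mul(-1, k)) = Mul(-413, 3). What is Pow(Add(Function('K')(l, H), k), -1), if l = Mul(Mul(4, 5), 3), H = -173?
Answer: Rational(1, 5215) ≈ 0.00019175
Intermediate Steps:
k = 1246 (k = Add(7, Mul(-1, Mul(-413, 3))) = Add(7, Mul(-1, -1239)) = Add(7, 1239) = 1246)
l = 60 (l = Mul(20, 3) = 60)
Function('K')(L, r) = Pow(Add(3, L), 2)
Pow(Add(Function('K')(l, H), k), -1) = Pow(Add(Pow(Add(3, 60), 2), 1246), -1) = Pow(Add(Pow(63, 2), 1246), -1) = Pow(Add(3969, 1246), -1) = Pow(5215, -1) = Rational(1, 5215)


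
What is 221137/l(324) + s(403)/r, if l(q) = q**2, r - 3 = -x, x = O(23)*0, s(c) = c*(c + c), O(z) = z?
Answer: 11366252593/104976 ≈ 1.0827e+5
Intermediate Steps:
s(c) = 2*c**2 (s(c) = c*(2*c) = 2*c**2)
x = 0 (x = 23*0 = 0)
r = 3 (r = 3 - 1*0 = 3 + 0 = 3)
221137/l(324) + s(403)/r = 221137/(324**2) + (2*403**2)/3 = 221137/104976 + (2*162409)*(1/3) = 221137*(1/104976) + 324818*(1/3) = 221137/104976 + 324818/3 = 11366252593/104976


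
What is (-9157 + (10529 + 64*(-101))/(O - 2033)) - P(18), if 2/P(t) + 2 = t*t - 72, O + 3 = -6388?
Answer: -3214279183/351000 ≈ -9157.5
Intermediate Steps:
O = -6391 (O = -3 - 6388 = -6391)
P(t) = 2/(-74 + t²) (P(t) = 2/(-2 + (t*t - 72)) = 2/(-2 + (t² - 72)) = 2/(-2 + (-72 + t²)) = 2/(-74 + t²))
(-9157 + (10529 + 64*(-101))/(O - 2033)) - P(18) = (-9157 + (10529 + 64*(-101))/(-6391 - 2033)) - 2/(-74 + 18²) = (-9157 + (10529 - 6464)/(-8424)) - 2/(-74 + 324) = (-9157 + 4065*(-1/8424)) - 2/250 = (-9157 - 1355/2808) - 2/250 = -25714211/2808 - 1*1/125 = -25714211/2808 - 1/125 = -3214279183/351000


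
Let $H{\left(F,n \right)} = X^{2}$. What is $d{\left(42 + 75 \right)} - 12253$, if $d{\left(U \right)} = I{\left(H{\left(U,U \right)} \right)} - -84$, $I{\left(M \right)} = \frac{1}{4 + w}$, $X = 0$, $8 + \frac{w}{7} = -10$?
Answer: $- \frac{1484619}{122} \approx -12169.0$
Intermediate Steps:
$w = -126$ ($w = -56 + 7 \left(-10\right) = -56 - 70 = -126$)
$H{\left(F,n \right)} = 0$ ($H{\left(F,n \right)} = 0^{2} = 0$)
$I{\left(M \right)} = - \frac{1}{122}$ ($I{\left(M \right)} = \frac{1}{4 - 126} = \frac{1}{-122} = - \frac{1}{122}$)
$d{\left(U \right)} = \frac{10247}{122}$ ($d{\left(U \right)} = - \frac{1}{122} - -84 = - \frac{1}{122} + 84 = \frac{10247}{122}$)
$d{\left(42 + 75 \right)} - 12253 = \frac{10247}{122} - 12253 = - \frac{1484619}{122}$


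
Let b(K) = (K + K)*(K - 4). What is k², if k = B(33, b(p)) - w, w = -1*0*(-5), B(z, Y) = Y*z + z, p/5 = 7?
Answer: 5132719449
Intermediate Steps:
p = 35 (p = 5*7 = 35)
b(K) = 2*K*(-4 + K) (b(K) = (2*K)*(-4 + K) = 2*K*(-4 + K))
B(z, Y) = z + Y*z
w = 0 (w = 0*(-5) = 0)
k = 71643 (k = 33*(1 + 2*35*(-4 + 35)) - 1*0 = 33*(1 + 2*35*31) + 0 = 33*(1 + 2170) + 0 = 33*2171 + 0 = 71643 + 0 = 71643)
k² = 71643² = 5132719449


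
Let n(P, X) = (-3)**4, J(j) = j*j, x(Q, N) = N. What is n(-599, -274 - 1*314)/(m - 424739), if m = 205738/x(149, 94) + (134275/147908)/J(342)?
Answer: -65860762364784/343573885862070643 ≈ -0.00019169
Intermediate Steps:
J(j) = j**2
n(P, X) = 81
m = 1779624583065053/813095831664 (m = 205738/94 + (134275/147908)/(342**2) = 205738*(1/94) + (134275*(1/147908))/116964 = 102869/47 + (134275/147908)*(1/116964) = 102869/47 + 134275/17299911312 = 1779624583065053/813095831664 ≈ 2188.7)
n(-599, -274 - 1*314)/(m - 424739) = 81/(1779624583065053/813095831664 - 424739) = 81/(-343573885862070643/813095831664) = 81*(-813095831664/343573885862070643) = -65860762364784/343573885862070643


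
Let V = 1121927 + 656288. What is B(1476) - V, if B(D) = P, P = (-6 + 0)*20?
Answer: -1778335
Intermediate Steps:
V = 1778215
P = -120 (P = -6*20 = -120)
B(D) = -120
B(1476) - V = -120 - 1*1778215 = -120 - 1778215 = -1778335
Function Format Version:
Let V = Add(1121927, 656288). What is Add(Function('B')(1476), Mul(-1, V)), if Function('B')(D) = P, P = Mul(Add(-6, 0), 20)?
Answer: -1778335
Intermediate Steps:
V = 1778215
P = -120 (P = Mul(-6, 20) = -120)
Function('B')(D) = -120
Add(Function('B')(1476), Mul(-1, V)) = Add(-120, Mul(-1, 1778215)) = Add(-120, -1778215) = -1778335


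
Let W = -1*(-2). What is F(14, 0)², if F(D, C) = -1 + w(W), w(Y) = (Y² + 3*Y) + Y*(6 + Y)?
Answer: 625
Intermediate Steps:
W = 2
w(Y) = Y² + 3*Y + Y*(6 + Y)
F(D, C) = 25 (F(D, C) = -1 + 2*(9 + 2*2) = -1 + 2*(9 + 4) = -1 + 2*13 = -1 + 26 = 25)
F(14, 0)² = 25² = 625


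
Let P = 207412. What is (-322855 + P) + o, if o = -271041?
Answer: -386484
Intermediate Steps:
(-322855 + P) + o = (-322855 + 207412) - 271041 = -115443 - 271041 = -386484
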